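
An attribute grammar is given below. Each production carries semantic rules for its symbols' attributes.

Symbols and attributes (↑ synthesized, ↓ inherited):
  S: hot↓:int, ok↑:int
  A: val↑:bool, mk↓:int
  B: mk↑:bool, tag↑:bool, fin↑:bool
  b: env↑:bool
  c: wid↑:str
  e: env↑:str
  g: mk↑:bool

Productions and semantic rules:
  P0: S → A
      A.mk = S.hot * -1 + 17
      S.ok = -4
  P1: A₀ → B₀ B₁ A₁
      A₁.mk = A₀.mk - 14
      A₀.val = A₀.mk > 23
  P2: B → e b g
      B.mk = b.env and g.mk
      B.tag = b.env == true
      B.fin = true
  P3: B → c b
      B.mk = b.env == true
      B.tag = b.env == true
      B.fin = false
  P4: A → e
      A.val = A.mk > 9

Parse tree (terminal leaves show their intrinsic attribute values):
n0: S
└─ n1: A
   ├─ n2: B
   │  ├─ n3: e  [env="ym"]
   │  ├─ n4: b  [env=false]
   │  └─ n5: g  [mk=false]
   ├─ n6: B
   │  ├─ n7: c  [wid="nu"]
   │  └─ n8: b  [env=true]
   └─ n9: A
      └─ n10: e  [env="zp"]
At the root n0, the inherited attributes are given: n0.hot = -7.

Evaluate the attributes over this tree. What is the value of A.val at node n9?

true

1. n0.hot = -7  [given at root]
2. n1.mk = 24  [S.hot * -1 + 17]
3. n3.env = "ym"  [terminal]
4. n4.env = false  [terminal]
5. n5.mk = false  [terminal]
6. n2.mk = false  [b.env and g.mk]
7. n2.tag = false  [b.env == true]
8. n2.fin = true  [true]
9. n7.wid = "nu"  [terminal]
10. n8.env = true  [terminal]
11. n6.mk = true  [b.env == true]
12. n6.tag = true  [b.env == true]
13. n6.fin = false  [false]
14. n9.mk = 10  [A₀.mk - 14]
15. n10.env = "zp"  [terminal]
16. n9.val = true  [A.mk > 9]
17. n1.val = true  [A₀.mk > 23]
18. n0.ok = -4  [-4]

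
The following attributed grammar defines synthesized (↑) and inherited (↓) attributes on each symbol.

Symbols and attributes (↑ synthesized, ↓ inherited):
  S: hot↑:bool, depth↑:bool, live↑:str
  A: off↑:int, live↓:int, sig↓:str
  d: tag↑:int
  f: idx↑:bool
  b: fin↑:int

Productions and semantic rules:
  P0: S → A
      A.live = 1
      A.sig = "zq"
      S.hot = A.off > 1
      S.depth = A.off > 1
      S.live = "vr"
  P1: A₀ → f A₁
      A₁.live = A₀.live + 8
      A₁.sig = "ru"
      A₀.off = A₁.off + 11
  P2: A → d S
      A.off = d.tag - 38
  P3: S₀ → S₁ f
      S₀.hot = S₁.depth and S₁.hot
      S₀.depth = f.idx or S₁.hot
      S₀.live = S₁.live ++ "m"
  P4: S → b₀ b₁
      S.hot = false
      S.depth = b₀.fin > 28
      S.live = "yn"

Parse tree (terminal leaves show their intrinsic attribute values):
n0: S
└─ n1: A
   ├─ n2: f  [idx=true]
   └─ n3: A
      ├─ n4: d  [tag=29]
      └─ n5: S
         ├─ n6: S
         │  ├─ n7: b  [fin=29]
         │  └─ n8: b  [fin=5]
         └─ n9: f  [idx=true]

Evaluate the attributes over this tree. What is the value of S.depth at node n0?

true

1. n1.live = 1  [1]
2. n1.sig = "zq"  ["zq"]
3. n2.idx = true  [terminal]
4. n3.live = 9  [A₀.live + 8]
5. n3.sig = "ru"  ["ru"]
6. n4.tag = 29  [terminal]
7. n7.fin = 29  [terminal]
8. n8.fin = 5  [terminal]
9. n6.hot = false  [false]
10. n6.depth = true  [b₀.fin > 28]
11. n6.live = "yn"  ["yn"]
12. n9.idx = true  [terminal]
13. n5.hot = false  [S₁.depth and S₁.hot]
14. n5.depth = true  [f.idx or S₁.hot]
15. n5.live = "ynm"  [S₁.live ++ "m"]
16. n3.off = -9  [d.tag - 38]
17. n1.off = 2  [A₁.off + 11]
18. n0.hot = true  [A.off > 1]
19. n0.depth = true  [A.off > 1]
20. n0.live = "vr"  ["vr"]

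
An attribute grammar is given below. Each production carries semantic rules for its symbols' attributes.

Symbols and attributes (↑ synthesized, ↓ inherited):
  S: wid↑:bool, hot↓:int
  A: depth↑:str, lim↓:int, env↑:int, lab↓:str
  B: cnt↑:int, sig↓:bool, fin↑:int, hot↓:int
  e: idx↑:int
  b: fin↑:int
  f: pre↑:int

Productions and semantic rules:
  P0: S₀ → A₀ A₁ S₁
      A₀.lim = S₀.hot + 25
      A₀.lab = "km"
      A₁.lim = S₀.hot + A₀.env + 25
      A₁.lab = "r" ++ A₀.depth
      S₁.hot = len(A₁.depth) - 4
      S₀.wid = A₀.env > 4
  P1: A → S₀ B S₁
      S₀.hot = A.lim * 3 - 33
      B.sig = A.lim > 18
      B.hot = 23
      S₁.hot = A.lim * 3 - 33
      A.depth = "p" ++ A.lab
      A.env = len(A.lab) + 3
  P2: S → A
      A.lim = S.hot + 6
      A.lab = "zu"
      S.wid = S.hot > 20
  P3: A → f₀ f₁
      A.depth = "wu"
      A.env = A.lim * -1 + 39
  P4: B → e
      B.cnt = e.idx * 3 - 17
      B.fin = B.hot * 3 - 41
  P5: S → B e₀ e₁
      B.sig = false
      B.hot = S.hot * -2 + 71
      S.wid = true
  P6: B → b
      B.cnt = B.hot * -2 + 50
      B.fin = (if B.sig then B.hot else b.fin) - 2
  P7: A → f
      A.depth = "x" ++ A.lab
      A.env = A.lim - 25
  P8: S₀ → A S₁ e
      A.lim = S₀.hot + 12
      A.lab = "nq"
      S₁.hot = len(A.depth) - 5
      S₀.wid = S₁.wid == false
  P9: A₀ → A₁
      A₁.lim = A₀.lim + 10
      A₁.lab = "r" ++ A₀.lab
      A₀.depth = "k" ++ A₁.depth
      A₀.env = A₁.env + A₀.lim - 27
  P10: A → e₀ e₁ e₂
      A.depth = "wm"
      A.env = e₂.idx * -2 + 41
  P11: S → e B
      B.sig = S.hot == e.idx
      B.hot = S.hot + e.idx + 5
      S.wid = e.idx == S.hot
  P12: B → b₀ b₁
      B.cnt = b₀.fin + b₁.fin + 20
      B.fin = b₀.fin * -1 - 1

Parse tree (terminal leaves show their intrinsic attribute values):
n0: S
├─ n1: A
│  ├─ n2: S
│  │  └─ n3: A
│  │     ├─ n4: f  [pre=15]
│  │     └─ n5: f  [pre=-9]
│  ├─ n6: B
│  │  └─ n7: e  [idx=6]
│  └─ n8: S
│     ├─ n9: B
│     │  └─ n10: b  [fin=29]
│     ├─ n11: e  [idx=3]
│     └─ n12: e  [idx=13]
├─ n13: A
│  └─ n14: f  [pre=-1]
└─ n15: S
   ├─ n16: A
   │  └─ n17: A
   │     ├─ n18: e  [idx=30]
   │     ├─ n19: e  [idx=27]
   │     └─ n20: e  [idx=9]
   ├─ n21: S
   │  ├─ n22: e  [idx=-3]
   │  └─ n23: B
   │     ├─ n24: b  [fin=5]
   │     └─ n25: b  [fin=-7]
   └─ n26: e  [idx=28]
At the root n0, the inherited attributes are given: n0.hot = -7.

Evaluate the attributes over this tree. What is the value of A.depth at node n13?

1. n0.hot = -7  [given at root]
2. n1.lim = 18  [S₀.hot + 25]
3. n1.lab = "km"  ["km"]
4. n2.hot = 21  [A.lim * 3 - 33]
5. n3.lim = 27  [S.hot + 6]
6. n3.lab = "zu"  ["zu"]
7. n4.pre = 15  [terminal]
8. n5.pre = -9  [terminal]
9. n3.depth = "wu"  ["wu"]
10. n3.env = 12  [A.lim * -1 + 39]
11. n2.wid = true  [S.hot > 20]
12. n6.sig = false  [A.lim > 18]
13. n6.hot = 23  [23]
14. n7.idx = 6  [terminal]
15. n6.cnt = 1  [e.idx * 3 - 17]
16. n6.fin = 28  [B.hot * 3 - 41]
17. n8.hot = 21  [A.lim * 3 - 33]
18. n9.sig = false  [false]
19. n9.hot = 29  [S.hot * -2 + 71]
20. n10.fin = 29  [terminal]
21. n9.cnt = -8  [B.hot * -2 + 50]
22. n9.fin = 27  [(if B.sig then B.hot else b.fin) - 2]
23. n11.idx = 3  [terminal]
24. n12.idx = 13  [terminal]
25. n8.wid = true  [true]
26. n1.depth = "pkm"  ["p" ++ A.lab]
27. n1.env = 5  [len(A.lab) + 3]
28. n13.lim = 23  [S₀.hot + A₀.env + 25]
29. n13.lab = "rpkm"  ["r" ++ A₀.depth]
30. n14.pre = -1  [terminal]
31. n13.depth = "xrpkm"  ["x" ++ A.lab]
32. n13.env = -2  [A.lim - 25]
33. n15.hot = 1  [len(A₁.depth) - 4]
34. n16.lim = 13  [S₀.hot + 12]
35. n16.lab = "nq"  ["nq"]
36. n17.lim = 23  [A₀.lim + 10]
37. n17.lab = "rnq"  ["r" ++ A₀.lab]
38. n18.idx = 30  [terminal]
39. n19.idx = 27  [terminal]
40. n20.idx = 9  [terminal]
41. n17.depth = "wm"  ["wm"]
42. n17.env = 23  [e₂.idx * -2 + 41]
43. n16.depth = "kwm"  ["k" ++ A₁.depth]
44. n16.env = 9  [A₁.env + A₀.lim - 27]
45. n21.hot = -2  [len(A.depth) - 5]
46. n22.idx = -3  [terminal]
47. n23.sig = false  [S.hot == e.idx]
48. n23.hot = 0  [S.hot + e.idx + 5]
49. n24.fin = 5  [terminal]
50. n25.fin = -7  [terminal]
51. n23.cnt = 18  [b₀.fin + b₁.fin + 20]
52. n23.fin = -6  [b₀.fin * -1 - 1]
53. n21.wid = false  [e.idx == S.hot]
54. n26.idx = 28  [terminal]
55. n15.wid = true  [S₁.wid == false]
56. n0.wid = true  [A₀.env > 4]

"xrpkm"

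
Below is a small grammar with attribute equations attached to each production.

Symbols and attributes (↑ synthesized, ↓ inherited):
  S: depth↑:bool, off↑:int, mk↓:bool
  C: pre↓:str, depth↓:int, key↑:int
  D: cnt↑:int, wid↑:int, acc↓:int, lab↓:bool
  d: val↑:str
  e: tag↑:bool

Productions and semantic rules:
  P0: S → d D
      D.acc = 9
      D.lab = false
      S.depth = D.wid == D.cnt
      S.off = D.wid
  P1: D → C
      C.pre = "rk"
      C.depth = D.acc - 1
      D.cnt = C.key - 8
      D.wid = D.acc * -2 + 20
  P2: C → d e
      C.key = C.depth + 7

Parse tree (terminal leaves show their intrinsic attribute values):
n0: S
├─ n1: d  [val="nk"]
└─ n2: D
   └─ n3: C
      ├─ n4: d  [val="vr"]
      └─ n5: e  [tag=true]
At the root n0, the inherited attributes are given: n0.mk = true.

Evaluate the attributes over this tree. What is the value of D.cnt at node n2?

7

1. n0.mk = true  [given at root]
2. n1.val = "nk"  [terminal]
3. n2.acc = 9  [9]
4. n2.lab = false  [false]
5. n3.pre = "rk"  ["rk"]
6. n3.depth = 8  [D.acc - 1]
7. n4.val = "vr"  [terminal]
8. n5.tag = true  [terminal]
9. n3.key = 15  [C.depth + 7]
10. n2.cnt = 7  [C.key - 8]
11. n2.wid = 2  [D.acc * -2 + 20]
12. n0.depth = false  [D.wid == D.cnt]
13. n0.off = 2  [D.wid]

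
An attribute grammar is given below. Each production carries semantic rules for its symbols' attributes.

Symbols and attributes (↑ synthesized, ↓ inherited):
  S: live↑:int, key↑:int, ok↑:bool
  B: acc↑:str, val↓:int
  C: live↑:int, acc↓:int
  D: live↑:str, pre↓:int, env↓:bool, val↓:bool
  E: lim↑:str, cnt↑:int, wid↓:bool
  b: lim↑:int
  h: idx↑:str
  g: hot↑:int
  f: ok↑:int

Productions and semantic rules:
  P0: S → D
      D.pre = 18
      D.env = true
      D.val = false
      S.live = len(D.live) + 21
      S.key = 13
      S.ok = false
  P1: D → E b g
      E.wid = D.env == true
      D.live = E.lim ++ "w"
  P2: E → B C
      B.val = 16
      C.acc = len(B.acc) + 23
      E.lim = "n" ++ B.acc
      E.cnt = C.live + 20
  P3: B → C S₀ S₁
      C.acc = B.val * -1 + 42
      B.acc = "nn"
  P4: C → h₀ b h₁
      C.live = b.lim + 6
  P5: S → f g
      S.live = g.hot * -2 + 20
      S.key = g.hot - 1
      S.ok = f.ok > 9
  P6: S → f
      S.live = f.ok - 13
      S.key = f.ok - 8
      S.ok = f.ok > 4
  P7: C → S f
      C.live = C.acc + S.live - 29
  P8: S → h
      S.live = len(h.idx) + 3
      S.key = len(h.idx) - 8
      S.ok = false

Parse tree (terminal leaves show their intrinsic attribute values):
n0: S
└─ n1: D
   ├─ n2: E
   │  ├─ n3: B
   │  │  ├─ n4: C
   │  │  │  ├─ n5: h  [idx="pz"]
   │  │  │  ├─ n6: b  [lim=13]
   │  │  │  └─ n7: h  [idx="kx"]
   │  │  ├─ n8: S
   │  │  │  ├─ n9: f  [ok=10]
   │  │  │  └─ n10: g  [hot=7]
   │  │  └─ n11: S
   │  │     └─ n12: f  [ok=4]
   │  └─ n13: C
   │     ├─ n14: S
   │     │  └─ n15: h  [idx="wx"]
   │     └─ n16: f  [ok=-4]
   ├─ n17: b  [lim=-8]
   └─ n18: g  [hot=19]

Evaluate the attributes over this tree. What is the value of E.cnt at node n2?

1. n1.pre = 18  [18]
2. n1.env = true  [true]
3. n1.val = false  [false]
4. n2.wid = true  [D.env == true]
5. n3.val = 16  [16]
6. n4.acc = 26  [B.val * -1 + 42]
7. n5.idx = "pz"  [terminal]
8. n6.lim = 13  [terminal]
9. n7.idx = "kx"  [terminal]
10. n4.live = 19  [b.lim + 6]
11. n9.ok = 10  [terminal]
12. n10.hot = 7  [terminal]
13. n8.live = 6  [g.hot * -2 + 20]
14. n8.key = 6  [g.hot - 1]
15. n8.ok = true  [f.ok > 9]
16. n12.ok = 4  [terminal]
17. n11.live = -9  [f.ok - 13]
18. n11.key = -4  [f.ok - 8]
19. n11.ok = false  [f.ok > 4]
20. n3.acc = "nn"  ["nn"]
21. n13.acc = 25  [len(B.acc) + 23]
22. n15.idx = "wx"  [terminal]
23. n14.live = 5  [len(h.idx) + 3]
24. n14.key = -6  [len(h.idx) - 8]
25. n14.ok = false  [false]
26. n16.ok = -4  [terminal]
27. n13.live = 1  [C.acc + S.live - 29]
28. n2.lim = "nnn"  ["n" ++ B.acc]
29. n2.cnt = 21  [C.live + 20]
30. n17.lim = -8  [terminal]
31. n18.hot = 19  [terminal]
32. n1.live = "nnnw"  [E.lim ++ "w"]
33. n0.live = 25  [len(D.live) + 21]
34. n0.key = 13  [13]
35. n0.ok = false  [false]

21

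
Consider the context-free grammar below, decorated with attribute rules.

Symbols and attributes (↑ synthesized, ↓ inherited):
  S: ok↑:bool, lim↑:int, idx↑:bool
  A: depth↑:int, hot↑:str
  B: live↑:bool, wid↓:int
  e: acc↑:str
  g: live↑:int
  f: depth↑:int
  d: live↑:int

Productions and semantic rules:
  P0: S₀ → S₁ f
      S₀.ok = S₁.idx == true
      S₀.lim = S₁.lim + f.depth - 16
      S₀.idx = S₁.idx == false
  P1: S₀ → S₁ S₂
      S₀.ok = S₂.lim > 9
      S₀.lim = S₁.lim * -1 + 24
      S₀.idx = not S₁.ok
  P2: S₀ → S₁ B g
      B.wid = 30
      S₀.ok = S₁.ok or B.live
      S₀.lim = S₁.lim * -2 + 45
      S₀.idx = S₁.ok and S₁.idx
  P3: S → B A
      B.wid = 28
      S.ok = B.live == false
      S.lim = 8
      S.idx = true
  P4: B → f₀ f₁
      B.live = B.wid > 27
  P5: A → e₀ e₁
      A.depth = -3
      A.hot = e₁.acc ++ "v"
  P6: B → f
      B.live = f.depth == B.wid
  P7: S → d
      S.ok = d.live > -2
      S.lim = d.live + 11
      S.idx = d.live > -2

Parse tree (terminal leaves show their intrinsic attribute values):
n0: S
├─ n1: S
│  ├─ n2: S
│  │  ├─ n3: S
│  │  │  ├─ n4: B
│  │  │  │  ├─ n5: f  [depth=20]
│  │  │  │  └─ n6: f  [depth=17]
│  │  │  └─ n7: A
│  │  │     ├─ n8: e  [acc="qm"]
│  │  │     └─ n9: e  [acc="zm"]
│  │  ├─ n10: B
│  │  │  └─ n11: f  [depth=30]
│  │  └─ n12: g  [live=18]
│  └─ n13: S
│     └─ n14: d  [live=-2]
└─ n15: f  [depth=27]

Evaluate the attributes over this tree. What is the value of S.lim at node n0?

6

1. n4.wid = 28  [28]
2. n5.depth = 20  [terminal]
3. n6.depth = 17  [terminal]
4. n4.live = true  [B.wid > 27]
5. n8.acc = "qm"  [terminal]
6. n9.acc = "zm"  [terminal]
7. n7.depth = -3  [-3]
8. n7.hot = "zmv"  [e₁.acc ++ "v"]
9. n3.ok = false  [B.live == false]
10. n3.lim = 8  [8]
11. n3.idx = true  [true]
12. n10.wid = 30  [30]
13. n11.depth = 30  [terminal]
14. n10.live = true  [f.depth == B.wid]
15. n12.live = 18  [terminal]
16. n2.ok = true  [S₁.ok or B.live]
17. n2.lim = 29  [S₁.lim * -2 + 45]
18. n2.idx = false  [S₁.ok and S₁.idx]
19. n14.live = -2  [terminal]
20. n13.ok = false  [d.live > -2]
21. n13.lim = 9  [d.live + 11]
22. n13.idx = false  [d.live > -2]
23. n1.ok = false  [S₂.lim > 9]
24. n1.lim = -5  [S₁.lim * -1 + 24]
25. n1.idx = false  [not S₁.ok]
26. n15.depth = 27  [terminal]
27. n0.ok = false  [S₁.idx == true]
28. n0.lim = 6  [S₁.lim + f.depth - 16]
29. n0.idx = true  [S₁.idx == false]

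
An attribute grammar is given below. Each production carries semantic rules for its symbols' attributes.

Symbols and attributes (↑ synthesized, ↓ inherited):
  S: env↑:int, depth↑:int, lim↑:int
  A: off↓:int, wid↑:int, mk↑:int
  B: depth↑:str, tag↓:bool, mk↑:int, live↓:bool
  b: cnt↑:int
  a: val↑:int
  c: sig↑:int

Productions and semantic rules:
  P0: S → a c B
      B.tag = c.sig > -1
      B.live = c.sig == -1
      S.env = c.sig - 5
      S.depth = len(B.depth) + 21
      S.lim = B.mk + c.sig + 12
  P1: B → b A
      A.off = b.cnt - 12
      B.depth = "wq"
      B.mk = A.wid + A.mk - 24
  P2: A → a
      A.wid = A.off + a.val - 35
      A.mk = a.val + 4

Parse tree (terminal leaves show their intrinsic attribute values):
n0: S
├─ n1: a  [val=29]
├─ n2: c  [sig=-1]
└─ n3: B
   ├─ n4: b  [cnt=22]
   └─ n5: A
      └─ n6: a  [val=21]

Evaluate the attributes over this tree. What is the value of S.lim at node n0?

1. n1.val = 29  [terminal]
2. n2.sig = -1  [terminal]
3. n3.tag = false  [c.sig > -1]
4. n3.live = true  [c.sig == -1]
5. n4.cnt = 22  [terminal]
6. n5.off = 10  [b.cnt - 12]
7. n6.val = 21  [terminal]
8. n5.wid = -4  [A.off + a.val - 35]
9. n5.mk = 25  [a.val + 4]
10. n3.depth = "wq"  ["wq"]
11. n3.mk = -3  [A.wid + A.mk - 24]
12. n0.env = -6  [c.sig - 5]
13. n0.depth = 23  [len(B.depth) + 21]
14. n0.lim = 8  [B.mk + c.sig + 12]

8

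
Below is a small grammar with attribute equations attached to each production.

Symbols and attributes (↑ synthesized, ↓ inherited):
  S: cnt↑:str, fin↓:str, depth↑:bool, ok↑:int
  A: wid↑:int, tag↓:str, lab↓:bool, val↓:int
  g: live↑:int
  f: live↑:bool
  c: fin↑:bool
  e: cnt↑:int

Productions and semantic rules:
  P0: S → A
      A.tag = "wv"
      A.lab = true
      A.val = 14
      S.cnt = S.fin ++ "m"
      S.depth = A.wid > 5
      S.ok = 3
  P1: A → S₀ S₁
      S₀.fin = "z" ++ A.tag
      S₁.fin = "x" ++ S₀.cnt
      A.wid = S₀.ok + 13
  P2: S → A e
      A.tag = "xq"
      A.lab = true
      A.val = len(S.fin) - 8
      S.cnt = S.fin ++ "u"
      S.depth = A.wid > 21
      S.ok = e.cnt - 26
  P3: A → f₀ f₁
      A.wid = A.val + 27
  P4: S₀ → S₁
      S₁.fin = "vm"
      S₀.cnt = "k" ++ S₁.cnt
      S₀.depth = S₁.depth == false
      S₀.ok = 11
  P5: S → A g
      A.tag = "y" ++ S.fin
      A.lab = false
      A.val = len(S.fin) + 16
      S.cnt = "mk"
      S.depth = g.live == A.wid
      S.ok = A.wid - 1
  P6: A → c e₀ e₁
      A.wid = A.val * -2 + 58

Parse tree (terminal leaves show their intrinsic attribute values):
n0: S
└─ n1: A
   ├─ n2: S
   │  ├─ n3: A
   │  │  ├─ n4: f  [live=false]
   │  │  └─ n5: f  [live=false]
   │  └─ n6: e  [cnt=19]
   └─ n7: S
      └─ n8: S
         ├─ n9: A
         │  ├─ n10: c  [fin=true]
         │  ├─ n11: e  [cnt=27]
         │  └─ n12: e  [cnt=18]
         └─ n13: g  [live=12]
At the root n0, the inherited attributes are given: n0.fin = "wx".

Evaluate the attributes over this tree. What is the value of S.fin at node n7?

"xzwvu"

1. n0.fin = "wx"  [given at root]
2. n1.tag = "wv"  ["wv"]
3. n1.lab = true  [true]
4. n1.val = 14  [14]
5. n2.fin = "zwv"  ["z" ++ A.tag]
6. n3.tag = "xq"  ["xq"]
7. n3.lab = true  [true]
8. n3.val = -5  [len(S.fin) - 8]
9. n4.live = false  [terminal]
10. n5.live = false  [terminal]
11. n3.wid = 22  [A.val + 27]
12. n6.cnt = 19  [terminal]
13. n2.cnt = "zwvu"  [S.fin ++ "u"]
14. n2.depth = true  [A.wid > 21]
15. n2.ok = -7  [e.cnt - 26]
16. n7.fin = "xzwvu"  ["x" ++ S₀.cnt]
17. n8.fin = "vm"  ["vm"]
18. n9.tag = "yvm"  ["y" ++ S.fin]
19. n9.lab = false  [false]
20. n9.val = 18  [len(S.fin) + 16]
21. n10.fin = true  [terminal]
22. n11.cnt = 27  [terminal]
23. n12.cnt = 18  [terminal]
24. n9.wid = 22  [A.val * -2 + 58]
25. n13.live = 12  [terminal]
26. n8.cnt = "mk"  ["mk"]
27. n8.depth = false  [g.live == A.wid]
28. n8.ok = 21  [A.wid - 1]
29. n7.cnt = "kmk"  ["k" ++ S₁.cnt]
30. n7.depth = true  [S₁.depth == false]
31. n7.ok = 11  [11]
32. n1.wid = 6  [S₀.ok + 13]
33. n0.cnt = "wxm"  [S.fin ++ "m"]
34. n0.depth = true  [A.wid > 5]
35. n0.ok = 3  [3]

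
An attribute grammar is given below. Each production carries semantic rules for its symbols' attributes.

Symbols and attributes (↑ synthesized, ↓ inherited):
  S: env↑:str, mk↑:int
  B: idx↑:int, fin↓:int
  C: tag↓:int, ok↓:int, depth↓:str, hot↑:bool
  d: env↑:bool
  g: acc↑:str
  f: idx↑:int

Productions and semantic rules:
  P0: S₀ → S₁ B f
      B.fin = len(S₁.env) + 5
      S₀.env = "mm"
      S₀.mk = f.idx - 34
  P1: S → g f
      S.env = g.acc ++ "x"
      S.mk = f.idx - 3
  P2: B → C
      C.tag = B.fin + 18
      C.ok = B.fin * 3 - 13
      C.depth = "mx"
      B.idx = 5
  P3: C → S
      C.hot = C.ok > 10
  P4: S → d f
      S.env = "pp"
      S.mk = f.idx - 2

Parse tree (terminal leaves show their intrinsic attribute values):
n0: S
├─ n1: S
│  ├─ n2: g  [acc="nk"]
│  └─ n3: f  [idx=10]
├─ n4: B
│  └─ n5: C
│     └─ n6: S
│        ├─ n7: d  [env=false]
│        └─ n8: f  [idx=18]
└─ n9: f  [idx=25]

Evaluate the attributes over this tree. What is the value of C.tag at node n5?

1. n2.acc = "nk"  [terminal]
2. n3.idx = 10  [terminal]
3. n1.env = "nkx"  [g.acc ++ "x"]
4. n1.mk = 7  [f.idx - 3]
5. n4.fin = 8  [len(S₁.env) + 5]
6. n5.tag = 26  [B.fin + 18]
7. n5.ok = 11  [B.fin * 3 - 13]
8. n5.depth = "mx"  ["mx"]
9. n7.env = false  [terminal]
10. n8.idx = 18  [terminal]
11. n6.env = "pp"  ["pp"]
12. n6.mk = 16  [f.idx - 2]
13. n5.hot = true  [C.ok > 10]
14. n4.idx = 5  [5]
15. n9.idx = 25  [terminal]
16. n0.env = "mm"  ["mm"]
17. n0.mk = -9  [f.idx - 34]

26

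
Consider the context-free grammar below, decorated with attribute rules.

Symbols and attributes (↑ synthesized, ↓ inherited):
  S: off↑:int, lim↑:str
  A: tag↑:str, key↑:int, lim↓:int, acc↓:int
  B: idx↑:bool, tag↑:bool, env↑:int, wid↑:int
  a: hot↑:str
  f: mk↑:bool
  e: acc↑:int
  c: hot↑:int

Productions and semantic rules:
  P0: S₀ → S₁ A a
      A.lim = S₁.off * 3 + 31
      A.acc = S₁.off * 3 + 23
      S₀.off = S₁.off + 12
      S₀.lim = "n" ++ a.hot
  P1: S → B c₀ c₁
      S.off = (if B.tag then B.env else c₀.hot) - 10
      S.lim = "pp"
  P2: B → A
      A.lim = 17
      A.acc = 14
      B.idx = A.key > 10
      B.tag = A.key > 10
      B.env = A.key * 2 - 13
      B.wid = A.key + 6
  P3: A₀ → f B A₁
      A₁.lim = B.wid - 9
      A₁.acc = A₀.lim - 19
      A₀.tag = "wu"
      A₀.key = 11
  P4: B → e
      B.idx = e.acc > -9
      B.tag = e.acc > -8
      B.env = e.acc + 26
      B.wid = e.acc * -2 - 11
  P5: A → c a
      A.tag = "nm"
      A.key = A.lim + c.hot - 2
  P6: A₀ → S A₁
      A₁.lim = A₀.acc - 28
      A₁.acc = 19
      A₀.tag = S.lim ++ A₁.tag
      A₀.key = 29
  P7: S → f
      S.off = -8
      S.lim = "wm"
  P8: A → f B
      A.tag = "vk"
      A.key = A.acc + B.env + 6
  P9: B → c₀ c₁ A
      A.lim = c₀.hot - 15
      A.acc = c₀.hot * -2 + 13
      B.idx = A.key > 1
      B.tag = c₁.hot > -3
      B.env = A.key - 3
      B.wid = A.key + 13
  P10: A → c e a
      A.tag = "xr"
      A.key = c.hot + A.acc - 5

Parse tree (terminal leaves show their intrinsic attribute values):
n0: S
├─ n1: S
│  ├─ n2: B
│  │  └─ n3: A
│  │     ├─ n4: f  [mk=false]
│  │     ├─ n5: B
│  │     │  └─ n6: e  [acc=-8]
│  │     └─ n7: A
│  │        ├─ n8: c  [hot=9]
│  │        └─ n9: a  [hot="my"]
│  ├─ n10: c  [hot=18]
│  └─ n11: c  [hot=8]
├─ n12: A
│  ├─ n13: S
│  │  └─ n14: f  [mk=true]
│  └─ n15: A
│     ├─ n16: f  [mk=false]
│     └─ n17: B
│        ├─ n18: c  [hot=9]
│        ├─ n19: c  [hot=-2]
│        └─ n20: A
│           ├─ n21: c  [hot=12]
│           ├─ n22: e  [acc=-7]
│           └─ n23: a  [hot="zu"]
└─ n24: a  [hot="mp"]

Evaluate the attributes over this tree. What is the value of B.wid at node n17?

1. n3.lim = 17  [17]
2. n3.acc = 14  [14]
3. n4.mk = false  [terminal]
4. n6.acc = -8  [terminal]
5. n5.idx = true  [e.acc > -9]
6. n5.tag = false  [e.acc > -8]
7. n5.env = 18  [e.acc + 26]
8. n5.wid = 5  [e.acc * -2 - 11]
9. n7.lim = -4  [B.wid - 9]
10. n7.acc = -2  [A₀.lim - 19]
11. n8.hot = 9  [terminal]
12. n9.hot = "my"  [terminal]
13. n7.tag = "nm"  ["nm"]
14. n7.key = 3  [A.lim + c.hot - 2]
15. n3.tag = "wu"  ["wu"]
16. n3.key = 11  [11]
17. n2.idx = true  [A.key > 10]
18. n2.tag = true  [A.key > 10]
19. n2.env = 9  [A.key * 2 - 13]
20. n2.wid = 17  [A.key + 6]
21. n10.hot = 18  [terminal]
22. n11.hot = 8  [terminal]
23. n1.off = -1  [(if B.tag then B.env else c₀.hot) - 10]
24. n1.lim = "pp"  ["pp"]
25. n12.lim = 28  [S₁.off * 3 + 31]
26. n12.acc = 20  [S₁.off * 3 + 23]
27. n14.mk = true  [terminal]
28. n13.off = -8  [-8]
29. n13.lim = "wm"  ["wm"]
30. n15.lim = -8  [A₀.acc - 28]
31. n15.acc = 19  [19]
32. n16.mk = false  [terminal]
33. n18.hot = 9  [terminal]
34. n19.hot = -2  [terminal]
35. n20.lim = -6  [c₀.hot - 15]
36. n20.acc = -5  [c₀.hot * -2 + 13]
37. n21.hot = 12  [terminal]
38. n22.acc = -7  [terminal]
39. n23.hot = "zu"  [terminal]
40. n20.tag = "xr"  ["xr"]
41. n20.key = 2  [c.hot + A.acc - 5]
42. n17.idx = true  [A.key > 1]
43. n17.tag = true  [c₁.hot > -3]
44. n17.env = -1  [A.key - 3]
45. n17.wid = 15  [A.key + 13]
46. n15.tag = "vk"  ["vk"]
47. n15.key = 24  [A.acc + B.env + 6]
48. n12.tag = "wmvk"  [S.lim ++ A₁.tag]
49. n12.key = 29  [29]
50. n24.hot = "mp"  [terminal]
51. n0.off = 11  [S₁.off + 12]
52. n0.lim = "nmp"  ["n" ++ a.hot]

15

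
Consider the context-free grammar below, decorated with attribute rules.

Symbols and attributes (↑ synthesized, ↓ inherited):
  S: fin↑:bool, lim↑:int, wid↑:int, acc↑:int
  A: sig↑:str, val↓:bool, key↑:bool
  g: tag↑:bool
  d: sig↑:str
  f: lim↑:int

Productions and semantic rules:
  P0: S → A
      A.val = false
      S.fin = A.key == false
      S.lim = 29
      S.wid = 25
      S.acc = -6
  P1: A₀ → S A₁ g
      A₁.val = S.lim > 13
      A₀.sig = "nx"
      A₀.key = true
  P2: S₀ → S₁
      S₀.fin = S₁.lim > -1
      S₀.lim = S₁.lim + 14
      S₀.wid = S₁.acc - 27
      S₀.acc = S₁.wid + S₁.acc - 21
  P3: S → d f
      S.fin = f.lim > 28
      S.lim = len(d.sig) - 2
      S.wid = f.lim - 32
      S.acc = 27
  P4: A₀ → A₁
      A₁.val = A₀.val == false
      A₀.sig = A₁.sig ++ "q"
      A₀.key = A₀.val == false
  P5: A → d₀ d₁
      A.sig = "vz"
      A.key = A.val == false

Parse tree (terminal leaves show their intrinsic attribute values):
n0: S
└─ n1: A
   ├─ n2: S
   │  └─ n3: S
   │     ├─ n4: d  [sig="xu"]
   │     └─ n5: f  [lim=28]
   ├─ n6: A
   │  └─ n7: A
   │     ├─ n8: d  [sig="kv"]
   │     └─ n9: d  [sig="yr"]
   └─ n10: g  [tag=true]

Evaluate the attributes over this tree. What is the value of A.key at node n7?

1. n1.val = false  [false]
2. n4.sig = "xu"  [terminal]
3. n5.lim = 28  [terminal]
4. n3.fin = false  [f.lim > 28]
5. n3.lim = 0  [len(d.sig) - 2]
6. n3.wid = -4  [f.lim - 32]
7. n3.acc = 27  [27]
8. n2.fin = true  [S₁.lim > -1]
9. n2.lim = 14  [S₁.lim + 14]
10. n2.wid = 0  [S₁.acc - 27]
11. n2.acc = 2  [S₁.wid + S₁.acc - 21]
12. n6.val = true  [S.lim > 13]
13. n7.val = false  [A₀.val == false]
14. n8.sig = "kv"  [terminal]
15. n9.sig = "yr"  [terminal]
16. n7.sig = "vz"  ["vz"]
17. n7.key = true  [A.val == false]
18. n6.sig = "vzq"  [A₁.sig ++ "q"]
19. n6.key = false  [A₀.val == false]
20. n10.tag = true  [terminal]
21. n1.sig = "nx"  ["nx"]
22. n1.key = true  [true]
23. n0.fin = false  [A.key == false]
24. n0.lim = 29  [29]
25. n0.wid = 25  [25]
26. n0.acc = -6  [-6]

true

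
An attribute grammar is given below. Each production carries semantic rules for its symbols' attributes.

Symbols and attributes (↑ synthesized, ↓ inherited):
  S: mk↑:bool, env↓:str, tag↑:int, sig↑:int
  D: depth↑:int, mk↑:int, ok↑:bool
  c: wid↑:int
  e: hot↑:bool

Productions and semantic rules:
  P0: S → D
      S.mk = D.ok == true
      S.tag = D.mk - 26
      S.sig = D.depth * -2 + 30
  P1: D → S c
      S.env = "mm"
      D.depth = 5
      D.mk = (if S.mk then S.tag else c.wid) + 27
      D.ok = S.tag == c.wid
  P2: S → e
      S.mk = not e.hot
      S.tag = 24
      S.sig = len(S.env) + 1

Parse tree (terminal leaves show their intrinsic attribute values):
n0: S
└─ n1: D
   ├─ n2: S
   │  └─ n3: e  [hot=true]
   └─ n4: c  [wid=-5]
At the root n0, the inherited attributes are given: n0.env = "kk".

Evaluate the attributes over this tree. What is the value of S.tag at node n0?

-4

1. n0.env = "kk"  [given at root]
2. n2.env = "mm"  ["mm"]
3. n3.hot = true  [terminal]
4. n2.mk = false  [not e.hot]
5. n2.tag = 24  [24]
6. n2.sig = 3  [len(S.env) + 1]
7. n4.wid = -5  [terminal]
8. n1.depth = 5  [5]
9. n1.mk = 22  [(if S.mk then S.tag else c.wid) + 27]
10. n1.ok = false  [S.tag == c.wid]
11. n0.mk = false  [D.ok == true]
12. n0.tag = -4  [D.mk - 26]
13. n0.sig = 20  [D.depth * -2 + 30]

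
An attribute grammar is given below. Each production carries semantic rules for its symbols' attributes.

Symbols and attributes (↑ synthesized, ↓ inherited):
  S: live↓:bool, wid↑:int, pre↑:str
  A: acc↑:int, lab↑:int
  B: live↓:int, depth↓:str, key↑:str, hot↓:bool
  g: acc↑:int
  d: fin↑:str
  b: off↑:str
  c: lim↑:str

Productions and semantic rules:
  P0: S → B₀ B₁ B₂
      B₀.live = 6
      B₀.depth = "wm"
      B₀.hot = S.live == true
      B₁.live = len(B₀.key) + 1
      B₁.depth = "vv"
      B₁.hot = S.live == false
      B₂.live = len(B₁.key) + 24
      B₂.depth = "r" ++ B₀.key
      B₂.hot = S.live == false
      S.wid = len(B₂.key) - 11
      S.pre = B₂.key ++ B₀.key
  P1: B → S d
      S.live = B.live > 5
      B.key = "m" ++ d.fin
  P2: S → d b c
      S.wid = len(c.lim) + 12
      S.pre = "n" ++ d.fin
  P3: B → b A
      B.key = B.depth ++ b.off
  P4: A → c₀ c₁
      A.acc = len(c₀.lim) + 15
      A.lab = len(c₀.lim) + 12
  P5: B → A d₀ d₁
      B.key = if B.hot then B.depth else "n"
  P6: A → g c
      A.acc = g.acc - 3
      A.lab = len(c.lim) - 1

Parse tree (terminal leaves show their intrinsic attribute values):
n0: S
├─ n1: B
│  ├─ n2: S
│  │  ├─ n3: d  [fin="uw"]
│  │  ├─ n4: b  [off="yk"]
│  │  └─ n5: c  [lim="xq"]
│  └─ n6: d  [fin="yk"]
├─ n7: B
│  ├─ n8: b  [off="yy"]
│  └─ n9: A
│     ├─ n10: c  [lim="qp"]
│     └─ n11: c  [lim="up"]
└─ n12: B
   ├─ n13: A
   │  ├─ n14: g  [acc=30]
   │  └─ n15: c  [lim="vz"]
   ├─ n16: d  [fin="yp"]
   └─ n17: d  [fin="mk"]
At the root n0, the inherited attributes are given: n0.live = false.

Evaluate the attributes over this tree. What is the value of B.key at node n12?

"rmyk"

1. n0.live = false  [given at root]
2. n1.live = 6  [6]
3. n1.depth = "wm"  ["wm"]
4. n1.hot = false  [S.live == true]
5. n2.live = true  [B.live > 5]
6. n3.fin = "uw"  [terminal]
7. n4.off = "yk"  [terminal]
8. n5.lim = "xq"  [terminal]
9. n2.wid = 14  [len(c.lim) + 12]
10. n2.pre = "nuw"  ["n" ++ d.fin]
11. n6.fin = "yk"  [terminal]
12. n1.key = "myk"  ["m" ++ d.fin]
13. n7.live = 4  [len(B₀.key) + 1]
14. n7.depth = "vv"  ["vv"]
15. n7.hot = true  [S.live == false]
16. n8.off = "yy"  [terminal]
17. n10.lim = "qp"  [terminal]
18. n11.lim = "up"  [terminal]
19. n9.acc = 17  [len(c₀.lim) + 15]
20. n9.lab = 14  [len(c₀.lim) + 12]
21. n7.key = "vvyy"  [B.depth ++ b.off]
22. n12.live = 28  [len(B₁.key) + 24]
23. n12.depth = "rmyk"  ["r" ++ B₀.key]
24. n12.hot = true  [S.live == false]
25. n14.acc = 30  [terminal]
26. n15.lim = "vz"  [terminal]
27. n13.acc = 27  [g.acc - 3]
28. n13.lab = 1  [len(c.lim) - 1]
29. n16.fin = "yp"  [terminal]
30. n17.fin = "mk"  [terminal]
31. n12.key = "rmyk"  [if B.hot then B.depth else "n"]
32. n0.wid = -7  [len(B₂.key) - 11]
33. n0.pre = "rmykmyk"  [B₂.key ++ B₀.key]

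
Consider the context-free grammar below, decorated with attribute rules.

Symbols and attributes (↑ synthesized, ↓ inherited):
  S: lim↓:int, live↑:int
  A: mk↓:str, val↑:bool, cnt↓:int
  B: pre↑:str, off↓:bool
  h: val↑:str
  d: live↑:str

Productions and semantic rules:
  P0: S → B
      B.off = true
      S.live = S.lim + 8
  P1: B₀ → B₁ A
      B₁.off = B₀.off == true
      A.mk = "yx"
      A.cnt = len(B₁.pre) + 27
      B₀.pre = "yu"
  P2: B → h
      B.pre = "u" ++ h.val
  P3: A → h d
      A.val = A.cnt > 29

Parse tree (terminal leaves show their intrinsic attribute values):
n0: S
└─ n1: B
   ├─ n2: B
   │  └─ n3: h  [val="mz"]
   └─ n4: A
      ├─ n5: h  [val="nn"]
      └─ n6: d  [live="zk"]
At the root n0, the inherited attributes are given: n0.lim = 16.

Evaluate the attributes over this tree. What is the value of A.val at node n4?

1. n0.lim = 16  [given at root]
2. n1.off = true  [true]
3. n2.off = true  [B₀.off == true]
4. n3.val = "mz"  [terminal]
5. n2.pre = "umz"  ["u" ++ h.val]
6. n4.mk = "yx"  ["yx"]
7. n4.cnt = 30  [len(B₁.pre) + 27]
8. n5.val = "nn"  [terminal]
9. n6.live = "zk"  [terminal]
10. n4.val = true  [A.cnt > 29]
11. n1.pre = "yu"  ["yu"]
12. n0.live = 24  [S.lim + 8]

true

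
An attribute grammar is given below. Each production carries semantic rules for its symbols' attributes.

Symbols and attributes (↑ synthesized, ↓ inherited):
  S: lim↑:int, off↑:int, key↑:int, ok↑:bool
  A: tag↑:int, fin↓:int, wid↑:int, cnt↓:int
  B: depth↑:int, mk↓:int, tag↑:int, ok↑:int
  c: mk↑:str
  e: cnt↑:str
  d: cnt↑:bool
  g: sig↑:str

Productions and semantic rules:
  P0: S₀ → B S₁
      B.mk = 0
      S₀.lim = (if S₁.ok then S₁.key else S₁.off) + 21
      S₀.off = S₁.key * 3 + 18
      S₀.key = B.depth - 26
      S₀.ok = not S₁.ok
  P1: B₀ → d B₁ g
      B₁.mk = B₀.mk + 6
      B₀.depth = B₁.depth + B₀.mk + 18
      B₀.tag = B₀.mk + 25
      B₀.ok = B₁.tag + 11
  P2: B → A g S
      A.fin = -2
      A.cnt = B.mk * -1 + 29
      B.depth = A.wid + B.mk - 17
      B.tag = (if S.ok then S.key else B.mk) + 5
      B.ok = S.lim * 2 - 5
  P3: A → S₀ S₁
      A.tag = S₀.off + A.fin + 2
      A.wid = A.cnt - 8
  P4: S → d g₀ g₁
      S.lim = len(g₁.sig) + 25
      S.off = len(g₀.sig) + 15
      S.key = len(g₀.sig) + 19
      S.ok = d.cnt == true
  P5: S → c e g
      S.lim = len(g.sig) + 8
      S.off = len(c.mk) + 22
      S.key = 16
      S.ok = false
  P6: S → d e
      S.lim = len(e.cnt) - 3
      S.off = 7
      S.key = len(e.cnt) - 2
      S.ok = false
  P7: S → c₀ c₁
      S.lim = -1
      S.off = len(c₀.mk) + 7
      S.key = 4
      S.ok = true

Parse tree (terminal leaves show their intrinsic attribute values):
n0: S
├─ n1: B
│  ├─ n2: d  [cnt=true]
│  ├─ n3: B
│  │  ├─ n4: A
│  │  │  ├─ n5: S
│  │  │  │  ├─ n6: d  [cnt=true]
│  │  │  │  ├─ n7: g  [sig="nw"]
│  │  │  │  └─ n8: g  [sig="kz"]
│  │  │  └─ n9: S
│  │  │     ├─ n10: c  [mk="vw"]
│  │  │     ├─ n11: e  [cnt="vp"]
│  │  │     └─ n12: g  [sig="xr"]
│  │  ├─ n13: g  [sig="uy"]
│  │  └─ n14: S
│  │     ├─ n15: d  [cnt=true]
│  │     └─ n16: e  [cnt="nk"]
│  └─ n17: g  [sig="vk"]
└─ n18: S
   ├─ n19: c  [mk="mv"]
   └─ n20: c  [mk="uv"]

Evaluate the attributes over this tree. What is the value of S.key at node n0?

1. n1.mk = 0  [0]
2. n2.cnt = true  [terminal]
3. n3.mk = 6  [B₀.mk + 6]
4. n4.fin = -2  [-2]
5. n4.cnt = 23  [B.mk * -1 + 29]
6. n6.cnt = true  [terminal]
7. n7.sig = "nw"  [terminal]
8. n8.sig = "kz"  [terminal]
9. n5.lim = 27  [len(g₁.sig) + 25]
10. n5.off = 17  [len(g₀.sig) + 15]
11. n5.key = 21  [len(g₀.sig) + 19]
12. n5.ok = true  [d.cnt == true]
13. n10.mk = "vw"  [terminal]
14. n11.cnt = "vp"  [terminal]
15. n12.sig = "xr"  [terminal]
16. n9.lim = 10  [len(g.sig) + 8]
17. n9.off = 24  [len(c.mk) + 22]
18. n9.key = 16  [16]
19. n9.ok = false  [false]
20. n4.tag = 17  [S₀.off + A.fin + 2]
21. n4.wid = 15  [A.cnt - 8]
22. n13.sig = "uy"  [terminal]
23. n15.cnt = true  [terminal]
24. n16.cnt = "nk"  [terminal]
25. n14.lim = -1  [len(e.cnt) - 3]
26. n14.off = 7  [7]
27. n14.key = 0  [len(e.cnt) - 2]
28. n14.ok = false  [false]
29. n3.depth = 4  [A.wid + B.mk - 17]
30. n3.tag = 11  [(if S.ok then S.key else B.mk) + 5]
31. n3.ok = -7  [S.lim * 2 - 5]
32. n17.sig = "vk"  [terminal]
33. n1.depth = 22  [B₁.depth + B₀.mk + 18]
34. n1.tag = 25  [B₀.mk + 25]
35. n1.ok = 22  [B₁.tag + 11]
36. n19.mk = "mv"  [terminal]
37. n20.mk = "uv"  [terminal]
38. n18.lim = -1  [-1]
39. n18.off = 9  [len(c₀.mk) + 7]
40. n18.key = 4  [4]
41. n18.ok = true  [true]
42. n0.lim = 25  [(if S₁.ok then S₁.key else S₁.off) + 21]
43. n0.off = 30  [S₁.key * 3 + 18]
44. n0.key = -4  [B.depth - 26]
45. n0.ok = false  [not S₁.ok]

-4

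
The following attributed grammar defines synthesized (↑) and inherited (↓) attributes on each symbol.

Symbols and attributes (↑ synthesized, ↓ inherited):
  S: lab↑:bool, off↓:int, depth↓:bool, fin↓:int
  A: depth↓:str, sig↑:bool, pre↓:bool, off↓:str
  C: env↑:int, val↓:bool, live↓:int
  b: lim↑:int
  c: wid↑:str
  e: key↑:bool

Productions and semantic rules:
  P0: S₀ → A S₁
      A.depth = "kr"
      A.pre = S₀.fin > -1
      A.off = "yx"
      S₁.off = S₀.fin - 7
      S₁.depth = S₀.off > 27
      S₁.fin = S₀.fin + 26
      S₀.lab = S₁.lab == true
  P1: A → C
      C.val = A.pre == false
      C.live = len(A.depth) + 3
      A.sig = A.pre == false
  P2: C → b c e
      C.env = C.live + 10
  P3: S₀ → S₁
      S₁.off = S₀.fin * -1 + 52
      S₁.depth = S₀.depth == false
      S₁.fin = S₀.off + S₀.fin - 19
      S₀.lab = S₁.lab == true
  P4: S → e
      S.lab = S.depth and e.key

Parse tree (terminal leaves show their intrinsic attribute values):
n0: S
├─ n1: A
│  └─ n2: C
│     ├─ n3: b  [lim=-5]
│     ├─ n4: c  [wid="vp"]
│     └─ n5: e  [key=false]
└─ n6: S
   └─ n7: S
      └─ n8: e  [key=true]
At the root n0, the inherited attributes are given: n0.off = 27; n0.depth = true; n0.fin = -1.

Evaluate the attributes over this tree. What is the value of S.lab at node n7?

true

1. n0.off = 27  [given at root]
2. n0.depth = true  [given at root]
3. n0.fin = -1  [given at root]
4. n1.depth = "kr"  ["kr"]
5. n1.pre = false  [S₀.fin > -1]
6. n1.off = "yx"  ["yx"]
7. n2.val = true  [A.pre == false]
8. n2.live = 5  [len(A.depth) + 3]
9. n3.lim = -5  [terminal]
10. n4.wid = "vp"  [terminal]
11. n5.key = false  [terminal]
12. n2.env = 15  [C.live + 10]
13. n1.sig = true  [A.pre == false]
14. n6.off = -8  [S₀.fin - 7]
15. n6.depth = false  [S₀.off > 27]
16. n6.fin = 25  [S₀.fin + 26]
17. n7.off = 27  [S₀.fin * -1 + 52]
18. n7.depth = true  [S₀.depth == false]
19. n7.fin = -2  [S₀.off + S₀.fin - 19]
20. n8.key = true  [terminal]
21. n7.lab = true  [S.depth and e.key]
22. n6.lab = true  [S₁.lab == true]
23. n0.lab = true  [S₁.lab == true]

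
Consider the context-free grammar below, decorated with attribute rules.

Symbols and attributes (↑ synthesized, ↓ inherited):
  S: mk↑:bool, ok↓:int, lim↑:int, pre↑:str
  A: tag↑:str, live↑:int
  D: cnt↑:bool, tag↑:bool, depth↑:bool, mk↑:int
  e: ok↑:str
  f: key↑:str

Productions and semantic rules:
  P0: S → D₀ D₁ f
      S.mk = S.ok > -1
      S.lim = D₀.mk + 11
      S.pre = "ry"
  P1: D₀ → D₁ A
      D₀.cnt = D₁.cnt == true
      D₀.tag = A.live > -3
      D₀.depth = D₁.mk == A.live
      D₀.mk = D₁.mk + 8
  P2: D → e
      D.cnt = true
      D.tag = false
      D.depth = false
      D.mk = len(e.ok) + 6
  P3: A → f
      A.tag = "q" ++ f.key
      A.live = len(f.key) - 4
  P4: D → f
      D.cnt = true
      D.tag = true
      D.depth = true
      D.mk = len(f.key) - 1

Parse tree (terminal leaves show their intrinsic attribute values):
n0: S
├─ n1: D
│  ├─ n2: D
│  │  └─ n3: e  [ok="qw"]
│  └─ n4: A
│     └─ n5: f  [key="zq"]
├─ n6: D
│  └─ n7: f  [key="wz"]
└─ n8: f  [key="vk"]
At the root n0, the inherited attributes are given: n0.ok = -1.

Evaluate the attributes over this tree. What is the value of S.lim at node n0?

27

1. n0.ok = -1  [given at root]
2. n3.ok = "qw"  [terminal]
3. n2.cnt = true  [true]
4. n2.tag = false  [false]
5. n2.depth = false  [false]
6. n2.mk = 8  [len(e.ok) + 6]
7. n5.key = "zq"  [terminal]
8. n4.tag = "qzq"  ["q" ++ f.key]
9. n4.live = -2  [len(f.key) - 4]
10. n1.cnt = true  [D₁.cnt == true]
11. n1.tag = true  [A.live > -3]
12. n1.depth = false  [D₁.mk == A.live]
13. n1.mk = 16  [D₁.mk + 8]
14. n7.key = "wz"  [terminal]
15. n6.cnt = true  [true]
16. n6.tag = true  [true]
17. n6.depth = true  [true]
18. n6.mk = 1  [len(f.key) - 1]
19. n8.key = "vk"  [terminal]
20. n0.mk = false  [S.ok > -1]
21. n0.lim = 27  [D₀.mk + 11]
22. n0.pre = "ry"  ["ry"]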